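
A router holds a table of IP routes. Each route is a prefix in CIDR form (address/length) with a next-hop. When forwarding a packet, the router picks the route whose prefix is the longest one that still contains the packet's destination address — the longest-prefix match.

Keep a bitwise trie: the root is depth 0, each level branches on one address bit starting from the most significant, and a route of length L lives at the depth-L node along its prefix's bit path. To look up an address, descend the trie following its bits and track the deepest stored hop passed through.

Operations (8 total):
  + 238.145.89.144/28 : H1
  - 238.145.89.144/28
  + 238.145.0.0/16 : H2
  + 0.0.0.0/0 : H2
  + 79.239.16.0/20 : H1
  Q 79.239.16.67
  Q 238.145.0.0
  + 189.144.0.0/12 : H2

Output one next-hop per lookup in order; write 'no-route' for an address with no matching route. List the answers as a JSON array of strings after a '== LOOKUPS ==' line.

Trace:
  add 238.145.89.144/28 -> H1 at depth 28
  del 238.145.89.144/28 (clear depth 28)
  add 238.145.0.0/16 -> H2 at depth 16
  add 0.0.0.0/0 -> H2 at depth 0
  add 79.239.16.0/20 -> H1 at depth 20
  ? 79.239.16.67  path d0:H2→d1:-→d2:-→d3:-→d4:-→d5:-→d6:-→d7:-→d8:-→d9:-→d10:-→d11:-→d12:-→d13:-→d14:-→d15:-→d16:-→d17:-→d18:-→d19:-→d20:H1  best=H1
  ? 238.145.0.0  path d0:H2→d1:-→d2:-→d3:-→d4:-→d5:-→d6:-→d7:-→d8:-→d9:-→d10:-→d11:-→d12:-→d13:-→d14:-→d15:-→d16:H2→d17:-  best=H2
  add 189.144.0.0/12 -> H2 at depth 12

== LOOKUPS ==
["H1","H2"]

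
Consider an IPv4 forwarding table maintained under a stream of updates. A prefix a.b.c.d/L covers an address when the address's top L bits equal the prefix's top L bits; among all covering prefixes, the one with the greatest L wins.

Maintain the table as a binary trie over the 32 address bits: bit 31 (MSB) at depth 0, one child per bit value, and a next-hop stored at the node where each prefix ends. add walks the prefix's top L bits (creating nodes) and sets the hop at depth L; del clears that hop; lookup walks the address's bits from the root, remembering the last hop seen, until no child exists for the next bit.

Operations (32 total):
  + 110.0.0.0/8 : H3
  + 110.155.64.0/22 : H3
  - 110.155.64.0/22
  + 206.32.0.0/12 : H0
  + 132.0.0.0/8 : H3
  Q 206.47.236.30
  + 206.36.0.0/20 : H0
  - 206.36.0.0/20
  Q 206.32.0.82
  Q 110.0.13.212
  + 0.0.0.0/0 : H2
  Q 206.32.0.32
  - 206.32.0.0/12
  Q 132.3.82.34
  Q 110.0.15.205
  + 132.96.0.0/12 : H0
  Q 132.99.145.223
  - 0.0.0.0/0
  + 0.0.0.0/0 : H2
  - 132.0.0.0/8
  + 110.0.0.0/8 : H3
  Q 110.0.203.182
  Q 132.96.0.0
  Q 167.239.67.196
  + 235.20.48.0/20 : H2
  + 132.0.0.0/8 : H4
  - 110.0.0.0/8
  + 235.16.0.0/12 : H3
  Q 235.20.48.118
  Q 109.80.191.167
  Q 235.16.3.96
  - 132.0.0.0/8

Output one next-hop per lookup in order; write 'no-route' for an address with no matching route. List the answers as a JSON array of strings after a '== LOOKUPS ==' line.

Process each operation:
  add 110.0.0.0/8 -> H3 at depth 8
  add 110.155.64.0/22 -> H3 at depth 22
  - 110.155.64.0/22 clear@22
  add 206.32.0.0/12 -> H0 at depth 12
  add 132.0.0.0/8 -> H3 at depth 8
  Q 206.47.236.30: descend 110011100010 ; hops seen [H0] ; pick H0
  add 206.36.0.0/20 -> H0 at depth 20
  - 206.36.0.0/20 clear@20
  Q 206.32.0.82: descend 1100111000100 ; hops seen [H0] ; pick H0
  Q 110.0.13.212: descend 01101110 ; hops seen [H3] ; pick H3
  add 0.0.0.0/0 -> H2 at depth 0
  Q 206.32.0.32: descend 1100111000100 ; hops seen [H2,H0] ; pick H0
  - 206.32.0.0/12 clear@12
  Q 132.3.82.34: descend 10000100 ; hops seen [H2,H3] ; pick H3
  Q 110.0.15.205: descend 01101110 ; hops seen [H2,H3] ; pick H3
  add 132.96.0.0/12 -> H0 at depth 12
  Q 132.99.145.223: descend 100001000110 ; hops seen [H2,H3,H0] ; pick H0
  - 0.0.0.0/0 clear@0
  add 0.0.0.0/0 -> H2 at depth 0
  - 132.0.0.0/8 clear@8
  add 110.0.0.0/8 -> H3 at depth 8
  Q 110.0.203.182: descend 01101110 ; hops seen [H2,H3] ; pick H3
  Q 132.96.0.0: descend 100001000110 ; hops seen [H2,H0] ; pick H0
  Q 167.239.67.196: descend 10 ; hops seen [H2] ; pick H2
  add 235.20.48.0/20 -> H2 at depth 20
  add 132.0.0.0/8 -> H4 at depth 8
  - 110.0.0.0/8 clear@8
  add 235.16.0.0/12 -> H3 at depth 12
  Q 235.20.48.118: descend 11101011000101000011 ; hops seen [H2,H3,H2] ; pick H2
  Q 109.80.191.167: descend 011011 ; hops seen [H2] ; pick H2
  Q 235.16.3.96: descend 1110101100010 ; hops seen [H2,H3] ; pick H3
  - 132.0.0.0/8 clear@8

== LOOKUPS ==
["H0","H0","H3","H0","H3","H3","H0","H3","H0","H2","H2","H2","H3"]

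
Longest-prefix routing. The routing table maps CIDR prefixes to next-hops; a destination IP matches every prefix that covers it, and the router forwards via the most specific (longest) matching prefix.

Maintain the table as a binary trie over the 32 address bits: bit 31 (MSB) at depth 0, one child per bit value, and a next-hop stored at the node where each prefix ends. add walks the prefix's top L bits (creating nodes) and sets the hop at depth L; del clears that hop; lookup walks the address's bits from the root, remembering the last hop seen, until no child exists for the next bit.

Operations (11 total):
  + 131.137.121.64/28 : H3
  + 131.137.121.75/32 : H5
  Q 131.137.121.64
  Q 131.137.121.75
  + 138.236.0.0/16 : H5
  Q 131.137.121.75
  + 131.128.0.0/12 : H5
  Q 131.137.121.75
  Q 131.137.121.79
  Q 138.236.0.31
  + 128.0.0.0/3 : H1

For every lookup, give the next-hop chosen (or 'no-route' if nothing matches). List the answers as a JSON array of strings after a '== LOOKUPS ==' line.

Trace:
  + 131.137.121.64/28 (H3) depth=28
  + 131.137.121.75/32 (H5) depth=32
  Q 131.137.121.64: descend 1000001110001001011110010100 ; hops seen [H3] ; pick H3
  Q 131.137.121.75: descend 10000011100010010111100101001011 ; hops seen [H3,H5] ; pick H5
  + 138.236.0.0/16 (H5) depth=16
  Q 131.137.121.75: descend 10000011100010010111100101001011 ; hops seen [H3,H5] ; pick H5
  + 131.128.0.0/12 (H5) depth=12
  Q 131.137.121.75: descend 10000011100010010111100101001011 ; hops seen [H5,H3,H5] ; pick H5
  Q 131.137.121.79: descend 10000011100010010111100101001 ; hops seen [H5,H3] ; pick H3
  Q 138.236.0.31: descend 1000101011101100 ; hops seen [H5] ; pick H5
  + 128.0.0.0/3 (H1) depth=3

== LOOKUPS ==
["H3","H5","H5","H5","H3","H5"]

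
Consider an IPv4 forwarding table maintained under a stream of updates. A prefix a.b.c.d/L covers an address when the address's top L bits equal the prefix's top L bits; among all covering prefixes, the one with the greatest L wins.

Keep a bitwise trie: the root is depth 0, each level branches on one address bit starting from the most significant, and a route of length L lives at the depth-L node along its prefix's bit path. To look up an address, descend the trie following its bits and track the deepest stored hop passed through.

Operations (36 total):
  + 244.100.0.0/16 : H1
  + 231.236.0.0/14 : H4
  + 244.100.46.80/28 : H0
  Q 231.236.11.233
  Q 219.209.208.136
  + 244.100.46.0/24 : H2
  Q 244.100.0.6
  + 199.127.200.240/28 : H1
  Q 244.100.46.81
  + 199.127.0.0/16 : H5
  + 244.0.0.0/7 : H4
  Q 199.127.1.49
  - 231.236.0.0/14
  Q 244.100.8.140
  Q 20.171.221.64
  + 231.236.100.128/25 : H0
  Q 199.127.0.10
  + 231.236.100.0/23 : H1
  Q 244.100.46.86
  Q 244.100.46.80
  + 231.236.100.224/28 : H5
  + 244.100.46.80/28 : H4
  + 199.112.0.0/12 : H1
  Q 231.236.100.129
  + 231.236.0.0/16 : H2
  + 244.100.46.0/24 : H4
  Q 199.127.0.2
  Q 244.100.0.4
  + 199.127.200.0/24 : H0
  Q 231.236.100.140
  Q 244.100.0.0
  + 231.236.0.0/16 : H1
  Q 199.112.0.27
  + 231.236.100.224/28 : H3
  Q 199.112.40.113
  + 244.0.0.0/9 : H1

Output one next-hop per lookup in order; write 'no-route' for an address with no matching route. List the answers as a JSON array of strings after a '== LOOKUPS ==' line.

Process each operation:
  add 244.100.0.0/16 -> H1 at depth 16
  add 231.236.0.0/14 -> H4 at depth 14
  add 244.100.46.80/28 -> H0 at depth 28
  Q 231.236.11.233: descend 11100111111011 ; hops seen [H4] ; pick H4
  Q 219.209.208.136: descend 11 ; hops seen [∅] ; pick no-route
  add 244.100.46.0/24 -> H2 at depth 24
  Q 244.100.0.6: descend 111101000110010000 ; hops seen [H1] ; pick H1
  add 199.127.200.240/28 -> H1 at depth 28
  Q 244.100.46.81: descend 1111010001100100001011100101 ; hops seen [H1,H2,H0] ; pick H0
  add 199.127.0.0/16 -> H5 at depth 16
  add 244.0.0.0/7 -> H4 at depth 7
  Q 199.127.1.49: descend 1100011101111111 ; hops seen [H5] ; pick H5
  - 231.236.0.0/14 clear@14
  Q 244.100.8.140: descend 111101000110010000 ; hops seen [H4,H1] ; pick H1
  Q 20.171.221.64: descend ε ; hops seen [∅] ; pick no-route
  add 231.236.100.128/25 -> H0 at depth 25
  Q 199.127.0.10: descend 1100011101111111 ; hops seen [H5] ; pick H5
  add 231.236.100.0/23 -> H1 at depth 23
  Q 244.100.46.86: descend 1111010001100100001011100101 ; hops seen [H4,H1,H2,H0] ; pick H0
  Q 244.100.46.80: descend 1111010001100100001011100101 ; hops seen [H4,H1,H2,H0] ; pick H0
  add 231.236.100.224/28 -> H5 at depth 28
  add 244.100.46.80/28 -> H4 at depth 28
  add 199.112.0.0/12 -> H1 at depth 12
  Q 231.236.100.129: descend 1110011111101100011001001 ; hops seen [H1,H0] ; pick H0
  add 231.236.0.0/16 -> H2 at depth 16
  add 244.100.46.0/24 -> H4 at depth 24
  Q 199.127.0.2: descend 1100011101111111 ; hops seen [H1,H5] ; pick H5
  Q 244.100.0.4: descend 111101000110010000 ; hops seen [H4,H1] ; pick H1
  add 199.127.200.0/24 -> H0 at depth 24
  Q 231.236.100.140: descend 1110011111101100011001001 ; hops seen [H2,H1,H0] ; pick H0
  Q 244.100.0.0: descend 111101000110010000 ; hops seen [H4,H1] ; pick H1
  add 231.236.0.0/16 -> H1 at depth 16
  Q 199.112.0.27: descend 110001110111 ; hops seen [H1] ; pick H1
  add 231.236.100.224/28 -> H3 at depth 28
  Q 199.112.40.113: descend 110001110111 ; hops seen [H1] ; pick H1
  add 244.0.0.0/9 -> H1 at depth 9

== LOOKUPS ==
["H4","no-route","H1","H0","H5","H1","no-route","H5","H0","H0","H0","H5","H1","H0","H1","H1","H1"]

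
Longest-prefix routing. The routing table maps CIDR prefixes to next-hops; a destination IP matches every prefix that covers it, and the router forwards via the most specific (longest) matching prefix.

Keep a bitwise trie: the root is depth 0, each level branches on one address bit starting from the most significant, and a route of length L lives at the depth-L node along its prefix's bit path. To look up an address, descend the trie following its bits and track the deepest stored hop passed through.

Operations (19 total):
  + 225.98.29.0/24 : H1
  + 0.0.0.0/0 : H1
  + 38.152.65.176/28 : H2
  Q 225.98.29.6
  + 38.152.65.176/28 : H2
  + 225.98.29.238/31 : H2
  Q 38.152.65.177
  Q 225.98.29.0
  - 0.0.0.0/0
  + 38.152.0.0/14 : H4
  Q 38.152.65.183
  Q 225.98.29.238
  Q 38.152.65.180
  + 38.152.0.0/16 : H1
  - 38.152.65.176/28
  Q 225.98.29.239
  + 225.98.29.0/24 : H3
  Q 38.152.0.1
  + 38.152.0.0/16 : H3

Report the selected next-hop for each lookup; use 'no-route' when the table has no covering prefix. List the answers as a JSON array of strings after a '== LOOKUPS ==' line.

Trace:
  add 225.98.29.0/24 -> H1 at depth 24
  add 0.0.0.0/0 -> H1 at depth 0
  add 38.152.65.176/28 -> H2 at depth 28
  ? 225.98.29.6  path d0:H1→d1:-→d2:-→d3:-→d4:-→d5:-→d6:-→d7:-→d8:-→d9:-→d10:-→d11:-→d12:-→d13:-→d14:-→d15:-→d16:-→d17:-→d18:-→d19:-→d20:-→d21:-→d22:-→d23:-→d24:H1  best=H1
  add 38.152.65.176/28 -> H2 at depth 28
  add 225.98.29.238/31 -> H2 at depth 31
  ? 38.152.65.177  path d0:H1→d1:-→d2:-→d3:-→d4:-→d5:-→d6:-→d7:-→d8:-→d9:-→d10:-→d11:-→d12:-→d13:-→d14:-→d15:-→d16:-→d17:-→d18:-→d19:-→d20:-→d21:-→d22:-→d23:-→d24:-→d25:-→d26:-→d27:-→d28:H2  best=H2
  ? 225.98.29.0  path d0:H1→d1:-→d2:-→d3:-→d4:-→d5:-→d6:-→d7:-→d8:-→d9:-→d10:-→d11:-→d12:-→d13:-→d14:-→d15:-→d16:-→d17:-→d18:-→d19:-→d20:-→d21:-→d22:-→d23:-→d24:H1  best=H1
  - 0.0.0.0/0 clear@0
  add 38.152.0.0/14 -> H4 at depth 14
  ? 38.152.65.183  path d0:-→d1:-→d2:-→d3:-→d4:-→d5:-→d6:-→d7:-→d8:-→d9:-→d10:-→d11:-→d12:-→d13:-→d14:H4→d15:-→d16:-→d17:-→d18:-→d19:-→d20:-→d21:-→d22:-→d23:-→d24:-→d25:-→d26:-→d27:-→d28:H2  best=H2
  ? 225.98.29.238  path d0:-→d1:-→d2:-→d3:-→d4:-→d5:-→d6:-→d7:-→d8:-→d9:-→d10:-→d11:-→d12:-→d13:-→d14:-→d15:-→d16:-→d17:-→d18:-→d19:-→d20:-→d21:-→d22:-→d23:-→d24:H1→d25:-→d26:-→d27:-→d28:-→d29:-→d30:-→d31:H2  best=H2
  ? 38.152.65.180  path d0:-→d1:-→d2:-→d3:-→d4:-→d5:-→d6:-→d7:-→d8:-→d9:-→d10:-→d11:-→d12:-→d13:-→d14:H4→d15:-→d16:-→d17:-→d18:-→d19:-→d20:-→d21:-→d22:-→d23:-→d24:-→d25:-→d26:-→d27:-→d28:H2  best=H2
  add 38.152.0.0/16 -> H1 at depth 16
  - 38.152.65.176/28 clear@28
  ? 225.98.29.239  path d0:-→d1:-→d2:-→d3:-→d4:-→d5:-→d6:-→d7:-→d8:-→d9:-→d10:-→d11:-→d12:-→d13:-→d14:-→d15:-→d16:-→d17:-→d18:-→d19:-→d20:-→d21:-→d22:-→d23:-→d24:H1→d25:-→d26:-→d27:-→d28:-→d29:-→d30:-→d31:H2  best=H2
  add 225.98.29.0/24 -> H3 at depth 24
  ? 38.152.0.1  path d0:-→d1:-→d2:-→d3:-→d4:-→d5:-→d6:-→d7:-→d8:-→d9:-→d10:-→d11:-→d12:-→d13:-→d14:H4→d15:-→d16:H1→d17:-  best=H1
  add 38.152.0.0/16 -> H3 at depth 16

== LOOKUPS ==
["H1","H2","H1","H2","H2","H2","H2","H1"]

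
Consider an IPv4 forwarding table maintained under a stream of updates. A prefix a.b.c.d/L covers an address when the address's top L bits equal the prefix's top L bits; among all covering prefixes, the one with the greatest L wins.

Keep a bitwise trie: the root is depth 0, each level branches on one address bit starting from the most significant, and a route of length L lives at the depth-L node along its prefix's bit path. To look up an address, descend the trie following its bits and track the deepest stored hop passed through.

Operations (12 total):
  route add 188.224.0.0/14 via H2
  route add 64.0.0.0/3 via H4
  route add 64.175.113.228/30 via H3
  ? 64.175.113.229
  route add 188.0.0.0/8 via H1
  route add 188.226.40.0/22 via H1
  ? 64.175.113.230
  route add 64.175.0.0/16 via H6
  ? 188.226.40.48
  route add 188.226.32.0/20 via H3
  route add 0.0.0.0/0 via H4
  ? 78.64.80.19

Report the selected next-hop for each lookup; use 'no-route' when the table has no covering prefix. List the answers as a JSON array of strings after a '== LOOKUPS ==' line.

Process each operation:
  add 188.224.0.0/14 -> H2 at depth 14
  add 64.0.0.0/3 -> H4 at depth 3
  add 64.175.113.228/30 -> H3 at depth 30
  lookup 64.175.113.229: bits 010000001010111101110001111001 walk d0:-→d1:-→d2:-→d3:H4→d4:-→d5:-→d6:-→d7:-→d8:-→d9:-→d10:-→d11:-→d12:-→d13:-→d14:-→d15:-→d16:-→d17:-→d18:-→d19:-→d20:-→d21:-→d22:-→d23:-→d24:-→d25:-→d26:-→d27:-→d28:-→d29:-→d30:H3 -> H3
  add 188.0.0.0/8 -> H1 at depth 8
  add 188.226.40.0/22 -> H1 at depth 22
  lookup 64.175.113.230: bits 010000001010111101110001111001 walk d0:-→d1:-→d2:-→d3:H4→d4:-→d5:-→d6:-→d7:-→d8:-→d9:-→d10:-→d11:-→d12:-→d13:-→d14:-→d15:-→d16:-→d17:-→d18:-→d19:-→d20:-→d21:-→d22:-→d23:-→d24:-→d25:-→d26:-→d27:-→d28:-→d29:-→d30:H3 -> H3
  add 64.175.0.0/16 -> H6 at depth 16
  lookup 188.226.40.48: bits 1011110011100010001010 walk d0:-→d1:-→d2:-→d3:-→d4:-→d5:-→d6:-→d7:-→d8:H1→d9:-→d10:-→d11:-→d12:-→d13:-→d14:H2→d15:-→d16:-→d17:-→d18:-→d19:-→d20:-→d21:-→d22:H1 -> H1
  add 188.226.32.0/20 -> H3 at depth 20
  add 0.0.0.0/0 -> H4 at depth 0
  lookup 78.64.80.19: bits 0100 walk d0:H4→d1:-→d2:-→d3:H4→d4:- -> H4

== LOOKUPS ==
["H3","H3","H1","H4"]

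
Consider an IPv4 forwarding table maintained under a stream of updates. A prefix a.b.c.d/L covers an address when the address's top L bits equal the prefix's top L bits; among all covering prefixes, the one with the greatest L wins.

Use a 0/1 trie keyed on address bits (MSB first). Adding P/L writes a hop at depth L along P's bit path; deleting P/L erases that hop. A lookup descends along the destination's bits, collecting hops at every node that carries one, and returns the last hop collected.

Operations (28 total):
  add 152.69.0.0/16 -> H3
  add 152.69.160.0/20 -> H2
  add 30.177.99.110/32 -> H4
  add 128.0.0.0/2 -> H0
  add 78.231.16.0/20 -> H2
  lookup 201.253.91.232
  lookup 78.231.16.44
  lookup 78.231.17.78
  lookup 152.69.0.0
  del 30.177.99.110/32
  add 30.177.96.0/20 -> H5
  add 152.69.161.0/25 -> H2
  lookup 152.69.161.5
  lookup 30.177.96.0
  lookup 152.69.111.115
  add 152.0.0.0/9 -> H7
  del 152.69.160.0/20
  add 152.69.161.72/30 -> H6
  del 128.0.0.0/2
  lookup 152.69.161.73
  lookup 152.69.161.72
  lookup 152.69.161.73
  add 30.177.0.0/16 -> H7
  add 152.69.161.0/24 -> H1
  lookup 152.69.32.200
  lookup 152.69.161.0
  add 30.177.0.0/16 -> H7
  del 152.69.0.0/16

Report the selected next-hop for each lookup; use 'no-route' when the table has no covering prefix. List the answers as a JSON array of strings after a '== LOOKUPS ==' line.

Process each operation:
  + 152.69.0.0/16 (H3) depth=16
  + 152.69.160.0/20 (H2) depth=20
  + 30.177.99.110/32 (H4) depth=32
  + 128.0.0.0/2 (H0) depth=2
  + 78.231.16.0/20 (H2) depth=20
  lookup 201.253.91.232: bits 1 walk d0:-→d1:- -> no-route
  lookup 78.231.16.44: bits 01001110111001110001 walk d0:-→d1:-→d2:-→d3:-→d4:-→d5:-→d6:-→d7:-→d8:-→d9:-→d10:-→d11:-→d12:-→d13:-→d14:-→d15:-→d16:-→d17:-→d18:-→d19:-→d20:H2 -> H2
  lookup 78.231.17.78: bits 01001110111001110001 walk d0:-→d1:-→d2:-→d3:-→d4:-→d5:-→d6:-→d7:-→d8:-→d9:-→d10:-→d11:-→d12:-→d13:-→d14:-→d15:-→d16:-→d17:-→d18:-→d19:-→d20:H2 -> H2
  lookup 152.69.0.0: bits 1001100001000101 walk d0:-→d1:-→d2:H0→d3:-→d4:-→d5:-→d6:-→d7:-→d8:-→d9:-→d10:-→d11:-→d12:-→d13:-→d14:-→d15:-→d16:H3 -> H3
  del 30.177.99.110/32 (clear depth 32)
  + 30.177.96.0/20 (H5) depth=20
  + 152.69.161.0/25 (H2) depth=25
  lookup 152.69.161.5: bits 1001100001000101101000010 walk d0:-→d1:-→d2:H0→d3:-→d4:-→d5:-→d6:-→d7:-→d8:-→d9:-→d10:-→d11:-→d12:-→d13:-→d14:-→d15:-→d16:H3→d17:-→d18:-→d19:-→d20:H2→d21:-→d22:-→d23:-→d24:-→d25:H2 -> H2
  lookup 30.177.96.0: bits 0001111010110001011000 walk d0:-→d1:-→d2:-→d3:-→d4:-→d5:-→d6:-→d7:-→d8:-→d9:-→d10:-→d11:-→d12:-→d13:-→d14:-→d15:-→d16:-→d17:-→d18:-→d19:-→d20:H5→d21:-→d22:- -> H5
  lookup 152.69.111.115: bits 1001100001000101 walk d0:-→d1:-→d2:H0→d3:-→d4:-→d5:-→d6:-→d7:-→d8:-→d9:-→d10:-→d11:-→d12:-→d13:-→d14:-→d15:-→d16:H3 -> H3
  + 152.0.0.0/9 (H7) depth=9
  del 152.69.160.0/20 (clear depth 20)
  + 152.69.161.72/30 (H6) depth=30
  del 128.0.0.0/2 (clear depth 2)
  lookup 152.69.161.73: bits 100110000100010110100001010010 walk d0:-→d1:-→d2:-→d3:-→d4:-→d5:-→d6:-→d7:-→d8:-→d9:H7→d10:-→d11:-→d12:-→d13:-→d14:-→d15:-→d16:H3→d17:-→d18:-→d19:-→d20:-→d21:-→d22:-→d23:-→d24:-→d25:H2→d26:-→d27:-→d28:-→d29:-→d30:H6 -> H6
  lookup 152.69.161.72: bits 100110000100010110100001010010 walk d0:-→d1:-→d2:-→d3:-→d4:-→d5:-→d6:-→d7:-→d8:-→d9:H7→d10:-→d11:-→d12:-→d13:-→d14:-→d15:-→d16:H3→d17:-→d18:-→d19:-→d20:-→d21:-→d22:-→d23:-→d24:-→d25:H2→d26:-→d27:-→d28:-→d29:-→d30:H6 -> H6
  lookup 152.69.161.73: bits 100110000100010110100001010010 walk d0:-→d1:-→d2:-→d3:-→d4:-→d5:-→d6:-→d7:-→d8:-→d9:H7→d10:-→d11:-→d12:-→d13:-→d14:-→d15:-→d16:H3→d17:-→d18:-→d19:-→d20:-→d21:-→d22:-→d23:-→d24:-→d25:H2→d26:-→d27:-→d28:-→d29:-→d30:H6 -> H6
  + 30.177.0.0/16 (H7) depth=16
  + 152.69.161.0/24 (H1) depth=24
  lookup 152.69.32.200: bits 1001100001000101 walk d0:-→d1:-→d2:-→d3:-→d4:-→d5:-→d6:-→d7:-→d8:-→d9:H7→d10:-→d11:-→d12:-→d13:-→d14:-→d15:-→d16:H3 -> H3
  lookup 152.69.161.0: bits 1001100001000101101000010 walk d0:-→d1:-→d2:-→d3:-→d4:-→d5:-→d6:-→d7:-→d8:-→d9:H7→d10:-→d11:-→d12:-→d13:-→d14:-→d15:-→d16:H3→d17:-→d18:-→d19:-→d20:-→d21:-→d22:-→d23:-→d24:H1→d25:H2 -> H2
  + 30.177.0.0/16 (H7) depth=16
  del 152.69.0.0/16 (clear depth 16)

== LOOKUPS ==
["no-route","H2","H2","H3","H2","H5","H3","H6","H6","H6","H3","H2"]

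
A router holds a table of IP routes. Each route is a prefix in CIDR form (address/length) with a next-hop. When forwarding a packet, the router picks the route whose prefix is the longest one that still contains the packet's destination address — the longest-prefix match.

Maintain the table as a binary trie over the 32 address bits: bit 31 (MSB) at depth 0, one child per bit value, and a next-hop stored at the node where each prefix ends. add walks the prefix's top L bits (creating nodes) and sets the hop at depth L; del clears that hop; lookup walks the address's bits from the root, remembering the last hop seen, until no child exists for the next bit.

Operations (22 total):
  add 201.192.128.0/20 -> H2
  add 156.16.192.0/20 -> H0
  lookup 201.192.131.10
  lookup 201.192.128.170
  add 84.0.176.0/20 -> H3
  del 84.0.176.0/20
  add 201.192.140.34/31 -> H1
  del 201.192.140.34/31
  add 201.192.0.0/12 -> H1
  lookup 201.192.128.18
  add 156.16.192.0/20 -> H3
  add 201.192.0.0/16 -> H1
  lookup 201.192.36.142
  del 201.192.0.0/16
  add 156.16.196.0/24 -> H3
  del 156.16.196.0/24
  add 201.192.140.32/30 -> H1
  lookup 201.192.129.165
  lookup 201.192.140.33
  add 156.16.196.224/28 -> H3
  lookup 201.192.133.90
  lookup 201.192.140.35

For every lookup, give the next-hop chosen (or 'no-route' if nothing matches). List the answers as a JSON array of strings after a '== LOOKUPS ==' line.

Apply in order:
  + 201.192.128.0/20 (H2) depth=20
  + 156.16.192.0/20 (H0) depth=20
  lookup 201.192.131.10: bits 11001001110000001000 walk d0:-→d1:-→d2:-→d3:-→d4:-→d5:-→d6:-→d7:-→d8:-→d9:-→d10:-→d11:-→d12:-→d13:-→d14:-→d15:-→d16:-→d17:-→d18:-→d19:-→d20:H2 -> H2
  lookup 201.192.128.170: bits 11001001110000001000 walk d0:-→d1:-→d2:-→d3:-→d4:-→d5:-→d6:-→d7:-→d8:-→d9:-→d10:-→d11:-→d12:-→d13:-→d14:-→d15:-→d16:-→d17:-→d18:-→d19:-→d20:H2 -> H2
  + 84.0.176.0/20 (H3) depth=20
  - 84.0.176.0/20 clear@20
  + 201.192.140.34/31 (H1) depth=31
  - 201.192.140.34/31 clear@31
  + 201.192.0.0/12 (H1) depth=12
  lookup 201.192.128.18: bits 11001001110000001000 walk d0:-→d1:-→d2:-→d3:-→d4:-→d5:-→d6:-→d7:-→d8:-→d9:-→d10:-→d11:-→d12:H1→d13:-→d14:-→d15:-→d16:-→d17:-→d18:-→d19:-→d20:H2 -> H2
  + 156.16.192.0/20 (H3) depth=20
  + 201.192.0.0/16 (H1) depth=16
  lookup 201.192.36.142: bits 1100100111000000 walk d0:-→d1:-→d2:-→d3:-→d4:-→d5:-→d6:-→d7:-→d8:-→d9:-→d10:-→d11:-→d12:H1→d13:-→d14:-→d15:-→d16:H1 -> H1
  - 201.192.0.0/16 clear@16
  + 156.16.196.0/24 (H3) depth=24
  - 156.16.196.0/24 clear@24
  + 201.192.140.32/30 (H1) depth=30
  lookup 201.192.129.165: bits 11001001110000001000 walk d0:-→d1:-→d2:-→d3:-→d4:-→d5:-→d6:-→d7:-→d8:-→d9:-→d10:-→d11:-→d12:H1→d13:-→d14:-→d15:-→d16:-→d17:-→d18:-→d19:-→d20:H2 -> H2
  lookup 201.192.140.33: bits 110010011100000010001100001000 walk d0:-→d1:-→d2:-→d3:-→d4:-→d5:-→d6:-→d7:-→d8:-→d9:-→d10:-→d11:-→d12:H1→d13:-→d14:-→d15:-→d16:-→d17:-→d18:-→d19:-→d20:H2→d21:-→d22:-→d23:-→d24:-→d25:-→d26:-→d27:-→d28:-→d29:-→d30:H1 -> H1
  + 156.16.196.224/28 (H3) depth=28
  lookup 201.192.133.90: bits 11001001110000001000 walk d0:-→d1:-→d2:-→d3:-→d4:-→d5:-→d6:-→d7:-→d8:-→d9:-→d10:-→d11:-→d12:H1→d13:-→d14:-→d15:-→d16:-→d17:-→d18:-→d19:-→d20:H2 -> H2
  lookup 201.192.140.35: bits 1100100111000000100011000010001 walk d0:-→d1:-→d2:-→d3:-→d4:-→d5:-→d6:-→d7:-→d8:-→d9:-→d10:-→d11:-→d12:H1→d13:-→d14:-→d15:-→d16:-→d17:-→d18:-→d19:-→d20:H2→d21:-→d22:-→d23:-→d24:-→d25:-→d26:-→d27:-→d28:-→d29:-→d30:H1→d31:- -> H1

== LOOKUPS ==
["H2","H2","H2","H1","H2","H1","H2","H1"]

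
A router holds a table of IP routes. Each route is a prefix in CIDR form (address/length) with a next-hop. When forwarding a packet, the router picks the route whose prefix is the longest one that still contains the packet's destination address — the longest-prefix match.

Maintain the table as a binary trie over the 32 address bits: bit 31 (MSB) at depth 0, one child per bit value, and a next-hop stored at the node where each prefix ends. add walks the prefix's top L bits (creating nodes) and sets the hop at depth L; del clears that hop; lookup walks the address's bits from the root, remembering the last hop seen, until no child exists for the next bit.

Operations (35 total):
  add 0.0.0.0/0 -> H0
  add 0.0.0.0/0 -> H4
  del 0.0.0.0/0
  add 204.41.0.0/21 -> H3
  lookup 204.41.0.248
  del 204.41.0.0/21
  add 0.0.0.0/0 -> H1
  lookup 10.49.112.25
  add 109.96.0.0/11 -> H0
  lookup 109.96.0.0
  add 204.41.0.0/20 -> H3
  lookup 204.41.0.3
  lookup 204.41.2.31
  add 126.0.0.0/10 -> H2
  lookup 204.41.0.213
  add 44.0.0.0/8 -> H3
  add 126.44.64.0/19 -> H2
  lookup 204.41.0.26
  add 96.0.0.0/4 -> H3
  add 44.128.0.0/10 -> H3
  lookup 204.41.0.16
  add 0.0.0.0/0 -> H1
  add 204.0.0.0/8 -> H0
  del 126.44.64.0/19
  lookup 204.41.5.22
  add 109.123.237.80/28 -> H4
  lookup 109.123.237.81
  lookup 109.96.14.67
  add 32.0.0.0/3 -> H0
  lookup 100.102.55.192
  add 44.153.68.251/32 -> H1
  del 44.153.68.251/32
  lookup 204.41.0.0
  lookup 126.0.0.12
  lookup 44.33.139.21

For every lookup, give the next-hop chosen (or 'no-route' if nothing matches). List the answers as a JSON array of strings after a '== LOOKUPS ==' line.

Process each operation:
  + 0.0.0.0/0 (H0) depth=0
  + 0.0.0.0/0 (H4) depth=0
  - 0.0.0.0/0 clear@0
  + 204.41.0.0/21 (H3) depth=21
  ? 204.41.0.248  path d0:-→d1:-→d2:-→d3:-→d4:-→d5:-→d6:-→d7:-→d8:-→d9:-→d10:-→d11:-→d12:-→d13:-→d14:-→d15:-→d16:-→d17:-→d18:-→d19:-→d20:-→d21:H3  best=H3
  - 204.41.0.0/21 clear@21
  + 0.0.0.0/0 (H1) depth=0
  ? 10.49.112.25  path d0:H1  best=H1
  + 109.96.0.0/11 (H0) depth=11
  ? 109.96.0.0  path d0:H1→d1:-→d2:-→d3:-→d4:-→d5:-→d6:-→d7:-→d8:-→d9:-→d10:-→d11:H0  best=H0
  + 204.41.0.0/20 (H3) depth=20
  ? 204.41.0.3  path d0:H1→d1:-→d2:-→d3:-→d4:-→d5:-→d6:-→d7:-→d8:-→d9:-→d10:-→d11:-→d12:-→d13:-→d14:-→d15:-→d16:-→d17:-→d18:-→d19:-→d20:H3→d21:-  best=H3
  ? 204.41.2.31  path d0:H1→d1:-→d2:-→d3:-→d4:-→d5:-→d6:-→d7:-→d8:-→d9:-→d10:-→d11:-→d12:-→d13:-→d14:-→d15:-→d16:-→d17:-→d18:-→d19:-→d20:H3→d21:-  best=H3
  + 126.0.0.0/10 (H2) depth=10
  ? 204.41.0.213  path d0:H1→d1:-→d2:-→d3:-→d4:-→d5:-→d6:-→d7:-→d8:-→d9:-→d10:-→d11:-→d12:-→d13:-→d14:-→d15:-→d16:-→d17:-→d18:-→d19:-→d20:H3→d21:-  best=H3
  + 44.0.0.0/8 (H3) depth=8
  + 126.44.64.0/19 (H2) depth=19
  ? 204.41.0.26  path d0:H1→d1:-→d2:-→d3:-→d4:-→d5:-→d6:-→d7:-→d8:-→d9:-→d10:-→d11:-→d12:-→d13:-→d14:-→d15:-→d16:-→d17:-→d18:-→d19:-→d20:H3→d21:-  best=H3
  + 96.0.0.0/4 (H3) depth=4
  + 44.128.0.0/10 (H3) depth=10
  ? 204.41.0.16  path d0:H1→d1:-→d2:-→d3:-→d4:-→d5:-→d6:-→d7:-→d8:-→d9:-→d10:-→d11:-→d12:-→d13:-→d14:-→d15:-→d16:-→d17:-→d18:-→d19:-→d20:H3→d21:-  best=H3
  + 0.0.0.0/0 (H1) depth=0
  + 204.0.0.0/8 (H0) depth=8
  - 126.44.64.0/19 clear@19
  ? 204.41.5.22  path d0:H1→d1:-→d2:-→d3:-→d4:-→d5:-→d6:-→d7:-→d8:H0→d9:-→d10:-→d11:-→d12:-→d13:-→d14:-→d15:-→d16:-→d17:-→d18:-→d19:-→d20:H3→d21:-  best=H3
  + 109.123.237.80/28 (H4) depth=28
  ? 109.123.237.81  path d0:H1→d1:-→d2:-→d3:-→d4:H3→d5:-→d6:-→d7:-→d8:-→d9:-→d10:-→d11:H0→d12:-→d13:-→d14:-→d15:-→d16:-→d17:-→d18:-→d19:-→d20:-→d21:-→d22:-→d23:-→d24:-→d25:-→d26:-→d27:-→d28:H4  best=H4
  ? 109.96.14.67  path d0:H1→d1:-→d2:-→d3:-→d4:H3→d5:-→d6:-→d7:-→d8:-→d9:-→d10:-→d11:H0  best=H0
  + 32.0.0.0/3 (H0) depth=3
  ? 100.102.55.192  path d0:H1→d1:-→d2:-→d3:-→d4:H3  best=H3
  + 44.153.68.251/32 (H1) depth=32
  - 44.153.68.251/32 clear@32
  ? 204.41.0.0  path d0:H1→d1:-→d2:-→d3:-→d4:-→d5:-→d6:-→d7:-→d8:H0→d9:-→d10:-→d11:-→d12:-→d13:-→d14:-→d15:-→d16:-→d17:-→d18:-→d19:-→d20:H3→d21:-  best=H3
  ? 126.0.0.12  path d0:H1→d1:-→d2:-→d3:-→d4:-→d5:-→d6:-→d7:-→d8:-→d9:-→d10:H2  best=H2
  ? 44.33.139.21  path d0:H1→d1:-→d2:-→d3:H0→d4:-→d5:-→d6:-→d7:-→d8:H3  best=H3

== LOOKUPS ==
["H3","H1","H0","H3","H3","H3","H3","H3","H3","H4","H0","H3","H3","H2","H3"]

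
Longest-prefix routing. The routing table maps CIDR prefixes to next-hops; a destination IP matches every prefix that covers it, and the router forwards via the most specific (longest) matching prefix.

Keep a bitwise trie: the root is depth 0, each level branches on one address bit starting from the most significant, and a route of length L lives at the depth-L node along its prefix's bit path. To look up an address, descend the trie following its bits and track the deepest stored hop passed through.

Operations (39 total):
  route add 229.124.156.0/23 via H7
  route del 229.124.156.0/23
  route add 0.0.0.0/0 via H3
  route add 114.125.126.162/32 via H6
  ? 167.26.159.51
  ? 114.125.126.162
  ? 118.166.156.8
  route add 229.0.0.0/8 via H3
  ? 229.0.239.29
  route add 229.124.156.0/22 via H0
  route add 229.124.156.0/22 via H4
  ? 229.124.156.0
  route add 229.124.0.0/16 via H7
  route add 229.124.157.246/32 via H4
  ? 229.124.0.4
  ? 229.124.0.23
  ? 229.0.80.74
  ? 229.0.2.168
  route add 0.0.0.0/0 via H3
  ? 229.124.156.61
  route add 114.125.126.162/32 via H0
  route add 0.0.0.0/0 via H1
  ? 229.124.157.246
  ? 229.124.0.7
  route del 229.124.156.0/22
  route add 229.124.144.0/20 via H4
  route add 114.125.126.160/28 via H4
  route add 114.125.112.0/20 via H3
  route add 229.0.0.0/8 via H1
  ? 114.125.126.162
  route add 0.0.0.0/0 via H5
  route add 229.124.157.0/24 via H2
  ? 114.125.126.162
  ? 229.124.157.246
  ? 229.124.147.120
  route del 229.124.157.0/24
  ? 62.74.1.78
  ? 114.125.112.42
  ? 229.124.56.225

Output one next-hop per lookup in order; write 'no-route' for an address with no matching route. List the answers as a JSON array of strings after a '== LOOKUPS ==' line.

Apply in order:
  add 229.124.156.0/23 -> H7 at depth 23
  del 229.124.156.0/23 (clear depth 23)
  add 0.0.0.0/0 -> H3 at depth 0
  add 114.125.126.162/32 -> H6 at depth 32
  lookup 167.26.159.51: bits 1 walk d0:H3→d1:- -> H3
  lookup 114.125.126.162: bits 01110010011111010111111010100010 walk d0:H3→d1:-→d2:-→d3:-→d4:-→d5:-→d6:-→d7:-→d8:-→d9:-→d10:-→d11:-→d12:-→d13:-→d14:-→d15:-→d16:-→d17:-→d18:-→d19:-→d20:-→d21:-→d22:-→d23:-→d24:-→d25:-→d26:-→d27:-→d28:-→d29:-→d30:-→d31:-→d32:H6 -> H6
  lookup 118.166.156.8: bits 01110 walk d0:H3→d1:-→d2:-→d3:-→d4:-→d5:- -> H3
  add 229.0.0.0/8 -> H3 at depth 8
  lookup 229.0.239.29: bits 111001010 walk d0:H3→d1:-→d2:-→d3:-→d4:-→d5:-→d6:-→d7:-→d8:H3→d9:- -> H3
  add 229.124.156.0/22 -> H0 at depth 22
  add 229.124.156.0/22 -> H4 at depth 22
  lookup 229.124.156.0: bits 11100101011111001001110 walk d0:H3→d1:-→d2:-→d3:-→d4:-→d5:-→d6:-→d7:-→d8:H3→d9:-→d10:-→d11:-→d12:-→d13:-→d14:-→d15:-→d16:-→d17:-→d18:-→d19:-→d20:-→d21:-→d22:H4→d23:- -> H4
  add 229.124.0.0/16 -> H7 at depth 16
  add 229.124.157.246/32 -> H4 at depth 32
  lookup 229.124.0.4: bits 1110010101111100 walk d0:H3→d1:-→d2:-→d3:-→d4:-→d5:-→d6:-→d7:-→d8:H3→d9:-→d10:-→d11:-→d12:-→d13:-→d14:-→d15:-→d16:H7 -> H7
  lookup 229.124.0.23: bits 1110010101111100 walk d0:H3→d1:-→d2:-→d3:-→d4:-→d5:-→d6:-→d7:-→d8:H3→d9:-→d10:-→d11:-→d12:-→d13:-→d14:-→d15:-→d16:H7 -> H7
  lookup 229.0.80.74: bits 111001010 walk d0:H3→d1:-→d2:-→d3:-→d4:-→d5:-→d6:-→d7:-→d8:H3→d9:- -> H3
  lookup 229.0.2.168: bits 111001010 walk d0:H3→d1:-→d2:-→d3:-→d4:-→d5:-→d6:-→d7:-→d8:H3→d9:- -> H3
  add 0.0.0.0/0 -> H3 at depth 0
  lookup 229.124.156.61: bits 11100101011111001001110 walk d0:H3→d1:-→d2:-→d3:-→d4:-→d5:-→d6:-→d7:-→d8:H3→d9:-→d10:-→d11:-→d12:-→d13:-→d14:-→d15:-→d16:H7→d17:-→d18:-→d19:-→d20:-→d21:-→d22:H4→d23:- -> H4
  add 114.125.126.162/32 -> H0 at depth 32
  add 0.0.0.0/0 -> H1 at depth 0
  lookup 229.124.157.246: bits 11100101011111001001110111110110 walk d0:H1→d1:-→d2:-→d3:-→d4:-→d5:-→d6:-→d7:-→d8:H3→d9:-→d10:-→d11:-→d12:-→d13:-→d14:-→d15:-→d16:H7→d17:-→d18:-→d19:-→d20:-→d21:-→d22:H4→d23:-→d24:-→d25:-→d26:-→d27:-→d28:-→d29:-→d30:-→d31:-→d32:H4 -> H4
  lookup 229.124.0.7: bits 1110010101111100 walk d0:H1→d1:-→d2:-→d3:-→d4:-→d5:-→d6:-→d7:-→d8:H3→d9:-→d10:-→d11:-→d12:-→d13:-→d14:-→d15:-→d16:H7 -> H7
  del 229.124.156.0/22 (clear depth 22)
  add 229.124.144.0/20 -> H4 at depth 20
  add 114.125.126.160/28 -> H4 at depth 28
  add 114.125.112.0/20 -> H3 at depth 20
  add 229.0.0.0/8 -> H1 at depth 8
  lookup 114.125.126.162: bits 01110010011111010111111010100010 walk d0:H1→d1:-→d2:-→d3:-→d4:-→d5:-→d6:-→d7:-→d8:-→d9:-→d10:-→d11:-→d12:-→d13:-→d14:-→d15:-→d16:-→d17:-→d18:-→d19:-→d20:H3→d21:-→d22:-→d23:-→d24:-→d25:-→d26:-→d27:-→d28:H4→d29:-→d30:-→d31:-→d32:H0 -> H0
  add 0.0.0.0/0 -> H5 at depth 0
  add 229.124.157.0/24 -> H2 at depth 24
  lookup 114.125.126.162: bits 01110010011111010111111010100010 walk d0:H5→d1:-→d2:-→d3:-→d4:-→d5:-→d6:-→d7:-→d8:-→d9:-→d10:-→d11:-→d12:-→d13:-→d14:-→d15:-→d16:-→d17:-→d18:-→d19:-→d20:H3→d21:-→d22:-→d23:-→d24:-→d25:-→d26:-→d27:-→d28:H4→d29:-→d30:-→d31:-→d32:H0 -> H0
  lookup 229.124.157.246: bits 11100101011111001001110111110110 walk d0:H5→d1:-→d2:-→d3:-→d4:-→d5:-→d6:-→d7:-→d8:H1→d9:-→d10:-→d11:-→d12:-→d13:-→d14:-→d15:-→d16:H7→d17:-→d18:-→d19:-→d20:H4→d21:-→d22:-→d23:-→d24:H2→d25:-→d26:-→d27:-→d28:-→d29:-→d30:-→d31:-→d32:H4 -> H4
  lookup 229.124.147.120: bits 11100101011111001001 walk d0:H5→d1:-→d2:-→d3:-→d4:-→d5:-→d6:-→d7:-→d8:H1→d9:-→d10:-→d11:-→d12:-→d13:-→d14:-→d15:-→d16:H7→d17:-→d18:-→d19:-→d20:H4 -> H4
  del 229.124.157.0/24 (clear depth 24)
  lookup 62.74.1.78: bits 0 walk d0:H5→d1:- -> H5
  lookup 114.125.112.42: bits 01110010011111010111 walk d0:H5→d1:-→d2:-→d3:-→d4:-→d5:-→d6:-→d7:-→d8:-→d9:-→d10:-→d11:-→d12:-→d13:-→d14:-→d15:-→d16:-→d17:-→d18:-→d19:-→d20:H3 -> H3
  lookup 229.124.56.225: bits 1110010101111100 walk d0:H5→d1:-→d2:-→d3:-→d4:-→d5:-→d6:-→d7:-→d8:H1→d9:-→d10:-→d11:-→d12:-→d13:-→d14:-→d15:-→d16:H7 -> H7

== LOOKUPS ==
["H3","H6","H3","H3","H4","H7","H7","H3","H3","H4","H4","H7","H0","H0","H4","H4","H5","H3","H7"]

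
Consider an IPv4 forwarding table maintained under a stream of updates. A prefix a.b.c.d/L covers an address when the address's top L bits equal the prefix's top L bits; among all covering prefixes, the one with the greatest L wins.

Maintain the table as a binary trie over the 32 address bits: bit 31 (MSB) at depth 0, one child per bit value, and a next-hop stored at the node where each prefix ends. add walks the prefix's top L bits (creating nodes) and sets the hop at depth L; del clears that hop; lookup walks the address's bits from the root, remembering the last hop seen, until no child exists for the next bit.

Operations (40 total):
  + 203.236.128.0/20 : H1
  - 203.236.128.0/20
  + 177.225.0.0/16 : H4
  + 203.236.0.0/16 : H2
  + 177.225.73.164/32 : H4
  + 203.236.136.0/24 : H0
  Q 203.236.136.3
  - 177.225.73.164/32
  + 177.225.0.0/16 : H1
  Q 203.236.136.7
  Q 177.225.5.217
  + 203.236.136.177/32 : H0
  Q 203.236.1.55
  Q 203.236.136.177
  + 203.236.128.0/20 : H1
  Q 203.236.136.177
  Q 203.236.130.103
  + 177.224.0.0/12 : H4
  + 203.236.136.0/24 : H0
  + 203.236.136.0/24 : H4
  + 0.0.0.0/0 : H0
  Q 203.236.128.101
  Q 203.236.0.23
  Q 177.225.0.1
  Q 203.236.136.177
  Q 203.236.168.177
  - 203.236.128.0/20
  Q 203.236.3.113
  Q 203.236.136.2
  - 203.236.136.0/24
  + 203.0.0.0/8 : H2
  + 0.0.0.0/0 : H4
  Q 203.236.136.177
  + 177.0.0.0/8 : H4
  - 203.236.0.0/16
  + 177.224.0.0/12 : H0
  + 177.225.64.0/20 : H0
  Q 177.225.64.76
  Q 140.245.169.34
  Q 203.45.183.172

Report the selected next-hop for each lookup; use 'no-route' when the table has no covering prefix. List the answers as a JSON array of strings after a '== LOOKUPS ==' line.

Process each operation:
  add 203.236.128.0/20 -> H1 at depth 20
  del 203.236.128.0/20 (clear depth 20)
  add 177.225.0.0/16 -> H4 at depth 16
  add 203.236.0.0/16 -> H2 at depth 16
  add 177.225.73.164/32 -> H4 at depth 32
  add 203.236.136.0/24 -> H0 at depth 24
  ? 203.236.136.3  path d0:-→d1:-→d2:-→d3:-→d4:-→d5:-→d6:-→d7:-→d8:-→d9:-→d10:-→d11:-→d12:-→d13:-→d14:-→d15:-→d16:H2→d17:-→d18:-→d19:-→d20:-→d21:-→d22:-→d23:-→d24:H0  best=H0
  del 177.225.73.164/32 (clear depth 32)
  add 177.225.0.0/16 -> H1 at depth 16
  ? 203.236.136.7  path d0:-→d1:-→d2:-→d3:-→d4:-→d5:-→d6:-→d7:-→d8:-→d9:-→d10:-→d11:-→d12:-→d13:-→d14:-→d15:-→d16:H2→d17:-→d18:-→d19:-→d20:-→d21:-→d22:-→d23:-→d24:H0  best=H0
  ? 177.225.5.217  path d0:-→d1:-→d2:-→d3:-→d4:-→d5:-→d6:-→d7:-→d8:-→d9:-→d10:-→d11:-→d12:-→d13:-→d14:-→d15:-→d16:H1→d17:-  best=H1
  add 203.236.136.177/32 -> H0 at depth 32
  ? 203.236.1.55  path d0:-→d1:-→d2:-→d3:-→d4:-→d5:-→d6:-→d7:-→d8:-→d9:-→d10:-→d11:-→d12:-→d13:-→d14:-→d15:-→d16:H2  best=H2
  ? 203.236.136.177  path d0:-→d1:-→d2:-→d3:-→d4:-→d5:-→d6:-→d7:-→d8:-→d9:-→d10:-→d11:-→d12:-→d13:-→d14:-→d15:-→d16:H2→d17:-→d18:-→d19:-→d20:-→d21:-→d22:-→d23:-→d24:H0→d25:-→d26:-→d27:-→d28:-→d29:-→d30:-→d31:-→d32:H0  best=H0
  add 203.236.128.0/20 -> H1 at depth 20
  ? 203.236.136.177  path d0:-→d1:-→d2:-→d3:-→d4:-→d5:-→d6:-→d7:-→d8:-→d9:-→d10:-→d11:-→d12:-→d13:-→d14:-→d15:-→d16:H2→d17:-→d18:-→d19:-→d20:H1→d21:-→d22:-→d23:-→d24:H0→d25:-→d26:-→d27:-→d28:-→d29:-→d30:-→d31:-→d32:H0  best=H0
  ? 203.236.130.103  path d0:-→d1:-→d2:-→d3:-→d4:-→d5:-→d6:-→d7:-→d8:-→d9:-→d10:-→d11:-→d12:-→d13:-→d14:-→d15:-→d16:H2→d17:-→d18:-→d19:-→d20:H1  best=H1
  add 177.224.0.0/12 -> H4 at depth 12
  add 203.236.136.0/24 -> H0 at depth 24
  add 203.236.136.0/24 -> H4 at depth 24
  add 0.0.0.0/0 -> H0 at depth 0
  ? 203.236.128.101  path d0:H0→d1:-→d2:-→d3:-→d4:-→d5:-→d6:-→d7:-→d8:-→d9:-→d10:-→d11:-→d12:-→d13:-→d14:-→d15:-→d16:H2→d17:-→d18:-→d19:-→d20:H1  best=H1
  ? 203.236.0.23  path d0:H0→d1:-→d2:-→d3:-→d4:-→d5:-→d6:-→d7:-→d8:-→d9:-→d10:-→d11:-→d12:-→d13:-→d14:-→d15:-→d16:H2  best=H2
  ? 177.225.0.1  path d0:H0→d1:-→d2:-→d3:-→d4:-→d5:-→d6:-→d7:-→d8:-→d9:-→d10:-→d11:-→d12:H4→d13:-→d14:-→d15:-→d16:H1→d17:-  best=H1
  ? 203.236.136.177  path d0:H0→d1:-→d2:-→d3:-→d4:-→d5:-→d6:-→d7:-→d8:-→d9:-→d10:-→d11:-→d12:-→d13:-→d14:-→d15:-→d16:H2→d17:-→d18:-→d19:-→d20:H1→d21:-→d22:-→d23:-→d24:H4→d25:-→d26:-→d27:-→d28:-→d29:-→d30:-→d31:-→d32:H0  best=H0
  ? 203.236.168.177  path d0:H0→d1:-→d2:-→d3:-→d4:-→d5:-→d6:-→d7:-→d8:-→d9:-→d10:-→d11:-→d12:-→d13:-→d14:-→d15:-→d16:H2→d17:-→d18:-  best=H2
  del 203.236.128.0/20 (clear depth 20)
  ? 203.236.3.113  path d0:H0→d1:-→d2:-→d3:-→d4:-→d5:-→d6:-→d7:-→d8:-→d9:-→d10:-→d11:-→d12:-→d13:-→d14:-→d15:-→d16:H2  best=H2
  ? 203.236.136.2  path d0:H0→d1:-→d2:-→d3:-→d4:-→d5:-→d6:-→d7:-→d8:-→d9:-→d10:-→d11:-→d12:-→d13:-→d14:-→d15:-→d16:H2→d17:-→d18:-→d19:-→d20:-→d21:-→d22:-→d23:-→d24:H4  best=H4
  del 203.236.136.0/24 (clear depth 24)
  add 203.0.0.0/8 -> H2 at depth 8
  add 0.0.0.0/0 -> H4 at depth 0
  ? 203.236.136.177  path d0:H4→d1:-→d2:-→d3:-→d4:-→d5:-→d6:-→d7:-→d8:H2→d9:-→d10:-→d11:-→d12:-→d13:-→d14:-→d15:-→d16:H2→d17:-→d18:-→d19:-→d20:-→d21:-→d22:-→d23:-→d24:-→d25:-→d26:-→d27:-→d28:-→d29:-→d30:-→d31:-→d32:H0  best=H0
  add 177.0.0.0/8 -> H4 at depth 8
  del 203.236.0.0/16 (clear depth 16)
  add 177.224.0.0/12 -> H0 at depth 12
  add 177.225.64.0/20 -> H0 at depth 20
  ? 177.225.64.76  path d0:H4→d1:-→d2:-→d3:-→d4:-→d5:-→d6:-→d7:-→d8:H4→d9:-→d10:-→d11:-→d12:H0→d13:-→d14:-→d15:-→d16:H1→d17:-→d18:-→d19:-→d20:H0  best=H0
  ? 140.245.169.34  path d0:H4→d1:-→d2:-  best=H4
  ? 203.45.183.172  path d0:H4→d1:-→d2:-→d3:-→d4:-→d5:-→d6:-→d7:-→d8:H2  best=H2

== LOOKUPS ==
["H0","H0","H1","H2","H0","H0","H1","H1","H2","H1","H0","H2","H2","H4","H0","H0","H4","H2"]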